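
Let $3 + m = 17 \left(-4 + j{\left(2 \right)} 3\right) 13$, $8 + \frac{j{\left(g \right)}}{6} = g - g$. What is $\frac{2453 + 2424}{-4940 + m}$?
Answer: $- \frac{4877}{37651} \approx -0.12953$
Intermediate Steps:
$j{\left(g \right)} = -48$ ($j{\left(g \right)} = -48 + 6 \left(g - g\right) = -48 + 6 \cdot 0 = -48 + 0 = -48$)
$m = -32711$ ($m = -3 + 17 \left(-4 - 144\right) 13 = -3 + 17 \left(-148\right) 13 = -3 - 32708 = -32711$)
$\frac{2453 + 2424}{-4940 + m} = \frac{2453 + 2424}{-4940 - 32711} = \frac{4877}{-37651} = 4877 \left(- \frac{1}{37651}\right) = - \frac{4877}{37651}$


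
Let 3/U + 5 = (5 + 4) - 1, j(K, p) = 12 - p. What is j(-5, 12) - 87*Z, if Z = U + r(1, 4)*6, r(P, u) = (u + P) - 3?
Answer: -1131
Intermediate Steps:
r(P, u) = -3 + P + u (r(P, u) = (P + u) - 3 = -3 + P + u)
U = 1 (U = 3/(-5 + ((5 + 4) - 1)) = 3/(-5 + (9 - 1)) = 3/(-5 + 8) = 3/3 = 3*(1/3) = 1)
Z = 13 (Z = 1 + (-3 + 1 + 4)*6 = 1 + 2*6 = 1 + 12 = 13)
j(-5, 12) - 87*Z = (12 - 1*12) - 87*13 = (12 - 12) - 1131 = 0 - 1131 = -1131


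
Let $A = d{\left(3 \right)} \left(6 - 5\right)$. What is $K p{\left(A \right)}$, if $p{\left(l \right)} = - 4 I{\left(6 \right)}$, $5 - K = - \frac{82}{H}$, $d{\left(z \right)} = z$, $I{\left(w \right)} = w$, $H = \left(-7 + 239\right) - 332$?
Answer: $- \frac{2508}{25} \approx -100.32$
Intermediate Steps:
$H = -100$ ($H = 232 - 332 = -100$)
$K = \frac{209}{50}$ ($K = 5 - - \frac{82}{-100} = 5 - \left(-82\right) \left(- \frac{1}{100}\right) = 5 - \frac{41}{50} = \frac{209}{50} \approx 4.18$)
$A = 3$ ($A = 3 \left(6 - 5\right) = 3 \cdot 1 = 3$)
$p{\left(l \right)} = -24$ ($p{\left(l \right)} = \left(-4\right) 6 = -24$)
$K p{\left(A \right)} = \frac{209}{50} \left(-24\right) = - \frac{2508}{25}$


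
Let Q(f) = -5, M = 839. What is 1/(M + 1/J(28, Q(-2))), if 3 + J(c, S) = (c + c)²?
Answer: 3133/2628588 ≈ 0.0011919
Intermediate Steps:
J(c, S) = -3 + 4*c² (J(c, S) = -3 + (c + c)² = -3 + (2*c)² = -3 + 4*c²)
1/(M + 1/J(28, Q(-2))) = 1/(839 + 1/(-3 + 4*28²)) = 1/(839 + 1/(-3 + 4*784)) = 1/(839 + 1/(-3 + 3136)) = 1/(839 + 1/3133) = 1/(2628588/3133) = 3133/2628588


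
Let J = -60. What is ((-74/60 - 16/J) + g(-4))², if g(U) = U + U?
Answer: 72361/900 ≈ 80.401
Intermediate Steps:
g(U) = 2*U
((-74/60 - 16/J) + g(-4))² = ((-74/60 - 16/(-60)) + 2*(-4))² = ((-74*1/60 - 16*(-1/60)) - 8)² = ((-37/30 + 4/15) - 8)² = (-29/30 - 8)² = (-269/30)² = 72361/900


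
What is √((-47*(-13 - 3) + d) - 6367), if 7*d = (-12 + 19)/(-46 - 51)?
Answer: 4*I*√3301977/97 ≈ 74.933*I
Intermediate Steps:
d = -1/97 (d = ((-12 + 19)/(-46 - 51))/7 = (7/(-97))/7 = (7*(-1/97))/7 = (⅐)*(-7/97) = -1/97 ≈ -0.010309)
√((-47*(-13 - 3) + d) - 6367) = √((-47*(-13 - 3) - 1/97) - 6367) = √((-47*(-16) - 1/97) - 6367) = √((752 - 1/97) - 6367) = √(72943/97 - 6367) = √(-544656/97) = 4*I*√3301977/97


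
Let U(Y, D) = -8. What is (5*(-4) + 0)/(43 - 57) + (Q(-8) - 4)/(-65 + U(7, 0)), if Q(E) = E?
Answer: 814/511 ≈ 1.5930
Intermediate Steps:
(5*(-4) + 0)/(43 - 57) + (Q(-8) - 4)/(-65 + U(7, 0)) = (5*(-4) + 0)/(43 - 57) + (-8 - 4)/(-65 - 8) = (-20 + 0)/(-14) - 12/(-73) = -20*(-1/14) - 12*(-1/73) = 10/7 + 12/73 = 814/511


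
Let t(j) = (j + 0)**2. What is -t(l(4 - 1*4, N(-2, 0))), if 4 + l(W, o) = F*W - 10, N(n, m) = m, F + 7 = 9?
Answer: -196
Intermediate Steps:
F = 2 (F = -7 + 9 = 2)
l(W, o) = -14 + 2*W (l(W, o) = -4 + (2*W - 10) = -4 + (-10 + 2*W) = -14 + 2*W)
t(j) = j**2
-t(l(4 - 1*4, N(-2, 0))) = -(-14 + 2*(4 - 1*4))**2 = -(-14 + 2*(4 - 4))**2 = -(-14 + 2*0)**2 = -(-14 + 0)**2 = -1*(-14)**2 = -1*196 = -196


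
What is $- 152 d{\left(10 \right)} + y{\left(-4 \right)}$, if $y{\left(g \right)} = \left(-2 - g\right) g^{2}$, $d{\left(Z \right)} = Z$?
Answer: $-1488$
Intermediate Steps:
$y{\left(g \right)} = g^{2} \left(-2 - g\right)$
$- 152 d{\left(10 \right)} + y{\left(-4 \right)} = \left(-152\right) 10 + \left(-4\right)^{2} \left(-2 - -4\right) = -1520 + 16 \left(-2 + 4\right) = -1520 + 16 \cdot 2 = -1520 + 32 = -1488$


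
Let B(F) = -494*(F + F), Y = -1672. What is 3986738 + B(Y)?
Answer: 5638674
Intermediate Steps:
B(F) = -988*F
3986738 + B(Y) = 3986738 - 988*(-1672) = 3986738 + 1651936 = 5638674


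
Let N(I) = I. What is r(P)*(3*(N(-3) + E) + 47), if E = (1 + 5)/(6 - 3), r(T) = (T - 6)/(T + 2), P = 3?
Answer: -132/5 ≈ -26.400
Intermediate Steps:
r(T) = (-6 + T)/(2 + T)
E = 2 (E = 6/3 = 6*(⅓) = 2)
r(P)*(3*(N(-3) + E) + 47) = ((-6 + 3)/(2 + 3))*(3*(-3 + 2) + 47) = (-3/5)*(3*(-1) + 47) = ((⅕)*(-3))*(-3 + 47) = -⅗*44 = -132/5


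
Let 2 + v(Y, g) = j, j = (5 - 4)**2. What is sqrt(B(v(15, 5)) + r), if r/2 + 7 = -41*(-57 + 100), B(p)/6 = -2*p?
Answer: 42*I*sqrt(2) ≈ 59.397*I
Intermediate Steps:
j = 1 (j = 1**2 = 1)
v(Y, g) = -1 (v(Y, g) = -2 + 1 = -1)
B(p) = -12*p (B(p) = 6*(-2*p) = -12*p)
r = -3540 (r = -14 + 2*(-41*(-57 + 100)) = -14 + 2*(-41*43) = -14 + 2*(-1763) = -14 - 3526 = -3540)
sqrt(B(v(15, 5)) + r) = sqrt(-12*(-1) - 3540) = sqrt(12 - 3540) = sqrt(-3528) = 42*I*sqrt(2)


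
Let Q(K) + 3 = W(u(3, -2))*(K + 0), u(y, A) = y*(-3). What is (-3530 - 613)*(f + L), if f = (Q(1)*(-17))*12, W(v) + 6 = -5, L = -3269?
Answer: 1711059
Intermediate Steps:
u(y, A) = -3*y
W(v) = -11 (W(v) = -6 - 5 = -11)
Q(K) = -3 - 11*K (Q(K) = -3 - 11*(K + 0) = -3 - 11*K)
f = 2856 (f = ((-3 - 11*1)*(-17))*12 = ((-3 - 11)*(-17))*12 = -14*(-17)*12 = 238*12 = 2856)
(-3530 - 613)*(f + L) = (-3530 - 613)*(2856 - 3269) = -4143*(-413) = 1711059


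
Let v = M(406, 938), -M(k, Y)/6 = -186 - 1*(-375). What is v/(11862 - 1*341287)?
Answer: 1134/329425 ≈ 0.0034424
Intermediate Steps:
M(k, Y) = -1134 (M(k, Y) = -6*(-186 - 1*(-375)) = -6*(-186 + 375) = -6*189 = -1134)
v = -1134
v/(11862 - 1*341287) = -1134/(11862 - 1*341287) = -1134/(11862 - 341287) = -1134/(-329425) = -1134*(-1/329425) = 1134/329425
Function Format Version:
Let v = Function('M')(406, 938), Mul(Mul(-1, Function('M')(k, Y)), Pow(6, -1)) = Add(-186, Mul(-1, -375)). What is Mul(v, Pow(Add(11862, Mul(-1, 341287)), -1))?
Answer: Rational(1134, 329425) ≈ 0.0034424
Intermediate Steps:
Function('M')(k, Y) = -1134 (Function('M')(k, Y) = Mul(-6, Add(-186, Mul(-1, -375))) = Mul(-6, Add(-186, 375)) = Mul(-6, 189) = -1134)
v = -1134
Mul(v, Pow(Add(11862, Mul(-1, 341287)), -1)) = Mul(-1134, Pow(Add(11862, Mul(-1, 341287)), -1)) = Mul(-1134, Pow(Add(11862, -341287), -1)) = Mul(-1134, Pow(-329425, -1)) = Mul(-1134, Rational(-1, 329425)) = Rational(1134, 329425)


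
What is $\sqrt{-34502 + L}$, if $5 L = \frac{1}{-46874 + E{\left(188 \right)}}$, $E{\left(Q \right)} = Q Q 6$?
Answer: $\frac{3 i \sqrt{104609052321018}}{165190} \approx 185.75 i$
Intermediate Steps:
$E{\left(Q \right)} = 6 Q^{2}$ ($E{\left(Q \right)} = Q^{2} \cdot 6 = 6 Q^{2}$)
$L = \frac{1}{825950}$ ($L = \frac{1}{5 \left(-46874 + 6 \cdot 188^{2}\right)} = \frac{1}{5 \left(-46874 + 6 \cdot 35344\right)} = \frac{1}{5 \left(-46874 + 212064\right)} = \frac{1}{5 \cdot 165190} = \frac{1}{5} \cdot \frac{1}{165190} = \frac{1}{825950} \approx 1.2107 \cdot 10^{-6}$)
$\sqrt{-34502 + L} = \sqrt{-34502 + \frac{1}{825950}} = \sqrt{- \frac{28496926899}{825950}} = \frac{3 i \sqrt{104609052321018}}{165190}$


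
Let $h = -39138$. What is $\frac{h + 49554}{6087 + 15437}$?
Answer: $\frac{2604}{5381} \approx 0.48392$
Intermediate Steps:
$\frac{h + 49554}{6087 + 15437} = \frac{-39138 + 49554}{6087 + 15437} = \frac{10416}{21524} = 10416 \cdot \frac{1}{21524} = \frac{2604}{5381}$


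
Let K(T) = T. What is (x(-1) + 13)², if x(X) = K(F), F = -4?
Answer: 81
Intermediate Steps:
x(X) = -4
(x(-1) + 13)² = (-4 + 13)² = 9² = 81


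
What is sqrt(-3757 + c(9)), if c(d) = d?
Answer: 2*I*sqrt(937) ≈ 61.221*I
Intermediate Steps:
sqrt(-3757 + c(9)) = sqrt(-3757 + 9) = sqrt(-3748) = 2*I*sqrt(937)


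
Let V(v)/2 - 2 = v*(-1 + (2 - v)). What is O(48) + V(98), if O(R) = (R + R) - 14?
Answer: -18926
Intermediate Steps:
V(v) = 4 + 2*v*(1 - v) (V(v) = 4 + 2*(v*(-1 + (2 - v))) = 4 + 2*(v*(1 - v)) = 4 + 2*v*(1 - v))
O(R) = -14 + 2*R (O(R) = 2*R - 14 = -14 + 2*R)
O(48) + V(98) = (-14 + 2*48) + (4 - 2*98**2 + 2*98) = (-14 + 96) + (4 - 2*9604 + 196) = 82 + (4 - 19208 + 196) = 82 - 19008 = -18926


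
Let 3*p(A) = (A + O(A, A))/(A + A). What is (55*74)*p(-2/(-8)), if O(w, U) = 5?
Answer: 14245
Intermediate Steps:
p(A) = (5 + A)/(6*A) (p(A) = ((A + 5)/(A + A))/3 = ((5 + A)/((2*A)))/3 = ((5 + A)*(1/(2*A)))/3 = ((5 + A)/(2*A))/3 = (5 + A)/(6*A))
(55*74)*p(-2/(-8)) = (55*74)*((5 - 2/(-8))/(6*((-2/(-8))))) = 4070*((5 - 2*(-⅛))/(6*((-2*(-⅛))))) = 4070*((5 + ¼)/(6*(¼))) = 4070*((⅙)*4*(21/4)) = 4070*(7/2) = 14245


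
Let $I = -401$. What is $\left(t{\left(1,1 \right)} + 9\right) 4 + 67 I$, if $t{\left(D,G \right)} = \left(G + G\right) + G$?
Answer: $-26819$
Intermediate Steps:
$t{\left(D,G \right)} = 3 G$ ($t{\left(D,G \right)} = 2 G + G = 3 G$)
$\left(t{\left(1,1 \right)} + 9\right) 4 + 67 I = \left(3 \cdot 1 + 9\right) 4 + 67 \left(-401\right) = \left(3 + 9\right) 4 - 26867 = 12 \cdot 4 - 26867 = 48 - 26867 = -26819$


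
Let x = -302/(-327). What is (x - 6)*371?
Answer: -615860/327 ≈ -1883.4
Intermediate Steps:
x = 302/327 (x = -302*(-1/327) = 302/327 ≈ 0.92355)
(x - 6)*371 = (302/327 - 6)*371 = -1660/327*371 = -615860/327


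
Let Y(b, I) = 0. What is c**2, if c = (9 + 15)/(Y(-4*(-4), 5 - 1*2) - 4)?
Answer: 36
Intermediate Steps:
c = -6 (c = (9 + 15)/(0 - 4) = 24/(-4) = 24*(-1/4) = -6)
c**2 = (-6)**2 = 36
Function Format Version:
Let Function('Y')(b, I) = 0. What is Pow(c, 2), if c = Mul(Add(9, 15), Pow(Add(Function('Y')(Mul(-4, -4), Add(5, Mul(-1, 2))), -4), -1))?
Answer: 36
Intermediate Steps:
c = -6 (c = Mul(Add(9, 15), Pow(Add(0, -4), -1)) = Mul(24, Pow(-4, -1)) = Mul(24, Rational(-1, 4)) = -6)
Pow(c, 2) = Pow(-6, 2) = 36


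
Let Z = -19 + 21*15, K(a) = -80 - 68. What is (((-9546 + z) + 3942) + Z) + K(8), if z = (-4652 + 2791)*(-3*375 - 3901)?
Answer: 9347930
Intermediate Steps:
K(a) = -148
z = 9353386 (z = -1861*(-1125 - 3901) = -1861*(-5026) = 9353386)
Z = 296 (Z = -19 + 315 = 296)
(((-9546 + z) + 3942) + Z) + K(8) = (((-9546 + 9353386) + 3942) + 296) - 148 = ((9343840 + 3942) + 296) - 148 = (9347782 + 296) - 148 = 9348078 - 148 = 9347930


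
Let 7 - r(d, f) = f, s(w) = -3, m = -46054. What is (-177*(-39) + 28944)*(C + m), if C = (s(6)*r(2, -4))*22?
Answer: -1676922660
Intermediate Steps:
r(d, f) = 7 - f
C = -726 (C = -3*(7 - 1*(-4))*22 = -3*(7 + 4)*22 = -3*11*22 = -33*22 = -726)
(-177*(-39) + 28944)*(C + m) = (-177*(-39) + 28944)*(-726 - 46054) = (6903 + 28944)*(-46780) = 35847*(-46780) = -1676922660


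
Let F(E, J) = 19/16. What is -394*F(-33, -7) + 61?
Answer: -3255/8 ≈ -406.88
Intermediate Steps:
F(E, J) = 19/16 (F(E, J) = 19*(1/16) = 19/16)
-394*F(-33, -7) + 61 = -394*19/16 + 61 = -3743/8 + 61 = -3255/8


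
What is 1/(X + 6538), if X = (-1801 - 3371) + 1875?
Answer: 1/3241 ≈ 0.00030855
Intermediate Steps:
X = -3297 (X = -5172 + 1875 = -3297)
1/(X + 6538) = 1/(-3297 + 6538) = 1/3241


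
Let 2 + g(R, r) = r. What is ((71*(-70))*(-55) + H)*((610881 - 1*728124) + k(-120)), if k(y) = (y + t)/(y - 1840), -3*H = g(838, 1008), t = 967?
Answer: -6721927074521/210 ≈ -3.2009e+10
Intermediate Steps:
g(R, r) = -2 + r
H = -1006/3 (H = -(-2 + 1008)/3 = -1/3*1006 = -1006/3 ≈ -335.33)
k(y) = (967 + y)/(-1840 + y) (k(y) = (y + 967)/(y - 1840) = (967 + y)/(-1840 + y))
((71*(-70))*(-55) + H)*((610881 - 1*728124) + k(-120)) = ((71*(-70))*(-55) - 1006/3)*((610881 - 1*728124) + (967 - 120)/(-1840 - 120)) = (-4970*(-55) - 1006/3)*((610881 - 728124) + 847/(-1960)) = (273350 - 1006/3)*(-117243 - 1/1960*847) = 819044*(-117243 - 121/280)/3 = (819044/3)*(-32828161/280) = -6721927074521/210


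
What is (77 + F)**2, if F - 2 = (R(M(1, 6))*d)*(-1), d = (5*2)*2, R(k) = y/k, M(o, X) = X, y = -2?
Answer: 66049/9 ≈ 7338.8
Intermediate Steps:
R(k) = -2/k
d = 20 (d = 10*2 = 20)
F = 26/3 (F = 2 + (-2/6*20)*(-1) = 2 + (-2*1/6*20)*(-1) = 2 - 1/3*20*(-1) = 2 - 20/3*(-1) = 2 + 20/3 = 26/3 ≈ 8.6667)
(77 + F)**2 = (77 + 26/3)**2 = (257/3)**2 = 66049/9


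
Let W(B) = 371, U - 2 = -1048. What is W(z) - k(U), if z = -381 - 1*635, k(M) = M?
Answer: 1417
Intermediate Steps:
U = -1046 (U = 2 - 1048 = -1046)
z = -1016 (z = -381 - 635 = -1016)
W(z) - k(U) = 371 - 1*(-1046) = 371 + 1046 = 1417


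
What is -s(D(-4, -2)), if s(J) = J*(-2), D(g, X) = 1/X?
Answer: -1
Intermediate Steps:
s(J) = -2*J
-s(D(-4, -2)) = -(-2)/(-2) = -(-2)*(-1)/2 = -1*1 = -1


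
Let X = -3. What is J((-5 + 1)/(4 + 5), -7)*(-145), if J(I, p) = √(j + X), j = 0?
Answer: -145*I*√3 ≈ -251.15*I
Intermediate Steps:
J(I, p) = I*√3 (J(I, p) = √(0 - 3) = √(-3) = I*√3)
J((-5 + 1)/(4 + 5), -7)*(-145) = (I*√3)*(-145) = -145*I*√3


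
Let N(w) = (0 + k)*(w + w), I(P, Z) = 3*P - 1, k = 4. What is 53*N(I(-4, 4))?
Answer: -5512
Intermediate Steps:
I(P, Z) = -1 + 3*P
N(w) = 8*w (N(w) = (0 + 4)*(w + w) = 4*(2*w) = 8*w)
53*N(I(-4, 4)) = 53*(8*(-1 + 3*(-4))) = 53*(8*(-1 - 12)) = 53*(8*(-13)) = 53*(-104) = -5512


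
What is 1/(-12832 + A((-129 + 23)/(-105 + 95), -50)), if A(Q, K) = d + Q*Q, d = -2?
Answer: -25/318041 ≈ -7.8606e-5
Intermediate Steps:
A(Q, K) = -2 + Q**2 (A(Q, K) = -2 + Q*Q = -2 + Q**2)
1/(-12832 + A((-129 + 23)/(-105 + 95), -50)) = 1/(-12832 + (-2 + ((-129 + 23)/(-105 + 95))**2)) = 1/(-12832 + (-2 + (-106/(-10))**2)) = 1/(-12832 + (-2 + (-106*(-1/10))**2)) = 1/(-12832 + (-2 + (53/5)**2)) = 1/(-12832 + (-2 + 2809/25)) = 1/(-12832 + 2759/25) = 1/(-318041/25) = -25/318041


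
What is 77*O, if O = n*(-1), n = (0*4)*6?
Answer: 0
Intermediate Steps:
n = 0 (n = 0*6 = 0)
O = 0 (O = 0*(-1) = 0)
77*O = 77*0 = 0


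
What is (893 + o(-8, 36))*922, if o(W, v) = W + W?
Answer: 808594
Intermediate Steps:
o(W, v) = 2*W
(893 + o(-8, 36))*922 = (893 + 2*(-8))*922 = (893 - 16)*922 = 877*922 = 808594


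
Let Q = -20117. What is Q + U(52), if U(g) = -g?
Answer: -20169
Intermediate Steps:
Q + U(52) = -20117 - 1*52 = -20117 - 52 = -20169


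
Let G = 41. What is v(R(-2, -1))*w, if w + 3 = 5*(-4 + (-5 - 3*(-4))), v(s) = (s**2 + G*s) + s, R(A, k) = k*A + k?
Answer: 516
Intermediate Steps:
R(A, k) = k + A*k (R(A, k) = A*k + k = k + A*k)
v(s) = s**2 + 42*s (v(s) = (s**2 + 41*s) + s = s**2 + 42*s)
w = 12 (w = -3 + 5*(-4 + (-5 - 3*(-4))) = -3 + 5*(-4 + (-5 + 12)) = -3 + 5*(-4 + 7) = -3 + 5*3 = -3 + 15 = 12)
v(R(-2, -1))*w = ((-(1 - 2))*(42 - (1 - 2)))*12 = ((-1*(-1))*(42 - 1*(-1)))*12 = (1*(42 + 1))*12 = (1*43)*12 = 43*12 = 516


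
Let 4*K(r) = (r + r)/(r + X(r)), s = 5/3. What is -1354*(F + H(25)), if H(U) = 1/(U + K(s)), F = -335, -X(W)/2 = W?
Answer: 22223202/49 ≈ 4.5353e+5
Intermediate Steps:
X(W) = -2*W
s = 5/3 (s = 5*(1/3) = 5/3 ≈ 1.6667)
K(r) = -1/2 (K(r) = ((r + r)/(r - 2*r))/4 = ((2*r)/((-r)))/4 = ((2*r)*(-1/r))/4 = (1/4)*(-2) = -1/2)
H(U) = 1/(-1/2 + U) (H(U) = 1/(U - 1/2) = 1/(-1/2 + U))
-1354*(F + H(25)) = -1354*(-335 + 2/(-1 + 2*25)) = -1354*(-335 + 2/(-1 + 50)) = -1354*(-335 + 2/49) = -1354*(-16413/49) = 22223202/49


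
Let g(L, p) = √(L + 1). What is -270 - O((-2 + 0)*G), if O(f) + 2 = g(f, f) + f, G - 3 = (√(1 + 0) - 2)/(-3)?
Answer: -784/3 - I*√51/3 ≈ -261.33 - 2.3805*I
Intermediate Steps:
g(L, p) = √(1 + L)
G = 10/3 (G = 3 + (√(1 + 0) - 2)/(-3) = 3 + (√1 - 2)*(-⅓) = 3 + (1 - 2)*(-⅓) = 3 - 1*(-⅓) = 3 + ⅓ = 10/3 ≈ 3.3333)
O(f) = -2 + f + √(1 + f) (O(f) = -2 + (√(1 + f) + f) = -2 + (f + √(1 + f)) = -2 + f + √(1 + f))
-270 - O((-2 + 0)*G) = -270 - (-2 + (-2 + 0)*(10/3) + √(1 + (-2 + 0)*(10/3))) = -270 - (-2 - 2*10/3 + √(1 - 2*10/3)) = -270 - (-2 - 20/3 + √(1 - 20/3)) = -270 - (-2 - 20/3 + √(-17/3)) = -270 - (-2 - 20/3 + I*√51/3) = -270 - (-26/3 + I*√51/3) = -270 + (26/3 - I*√51/3) = -784/3 - I*√51/3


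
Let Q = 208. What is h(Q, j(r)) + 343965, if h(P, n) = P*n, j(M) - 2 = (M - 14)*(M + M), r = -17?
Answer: 563613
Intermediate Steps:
j(M) = 2 + 2*M*(-14 + M) (j(M) = 2 + (M - 14)*(M + M) = 2 + (-14 + M)*(2*M) = 2 + 2*M*(-14 + M))
h(Q, j(r)) + 343965 = 208*(2 - 28*(-17) + 2*(-17)²) + 343965 = 208*(2 + 476 + 2*289) + 343965 = 208*(2 + 476 + 578) + 343965 = 208*1056 + 343965 = 219648 + 343965 = 563613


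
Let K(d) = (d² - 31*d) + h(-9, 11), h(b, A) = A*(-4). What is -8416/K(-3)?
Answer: -4208/29 ≈ -145.10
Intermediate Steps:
h(b, A) = -4*A
K(d) = -44 + d² - 31*d (K(d) = (d² - 31*d) - 4*11 = (d² - 31*d) - 44 = -44 + d² - 31*d)
-8416/K(-3) = -8416/(-44 + (-3)² - 31*(-3)) = -8416/(-44 + 9 + 93) = -8416/58 = -8416*1/58 = -4208/29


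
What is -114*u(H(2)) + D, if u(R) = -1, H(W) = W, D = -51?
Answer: 63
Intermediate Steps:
-114*u(H(2)) + D = -114*(-1) - 51 = 114 - 51 = 63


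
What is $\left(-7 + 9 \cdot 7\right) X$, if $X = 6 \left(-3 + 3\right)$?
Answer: $0$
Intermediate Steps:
$X = 0$ ($X = 6 \cdot 0 = 0$)
$\left(-7 + 9 \cdot 7\right) X = \left(-7 + 9 \cdot 7\right) 0 = \left(-7 + 63\right) 0 = 56 \cdot 0 = 0$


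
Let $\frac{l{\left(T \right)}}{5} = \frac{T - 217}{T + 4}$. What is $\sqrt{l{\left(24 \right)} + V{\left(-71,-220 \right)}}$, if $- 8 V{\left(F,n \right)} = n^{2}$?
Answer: $\frac{i \sqrt{1192555}}{14} \approx 78.003 i$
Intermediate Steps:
$l{\left(T \right)} = \frac{5 \left(-217 + T\right)}{4 + T}$ ($l{\left(T \right)} = 5 \frac{T - 217}{T + 4} = 5 \frac{-217 + T}{4 + T} = \frac{5 \left(-217 + T\right)}{4 + T}$)
$V{\left(F,n \right)} = - \frac{n^{2}}{8}$
$\sqrt{l{\left(24 \right)} + V{\left(-71,-220 \right)}} = \sqrt{\frac{5 \left(-217 + 24\right)}{4 + 24} - \frac{\left(-220\right)^{2}}{8}} = \sqrt{5 \cdot \frac{1}{28} \left(-193\right) - 6050} = \sqrt{- \frac{965}{28} - 6050} = \sqrt{- \frac{170365}{28}} = \frac{i \sqrt{1192555}}{14}$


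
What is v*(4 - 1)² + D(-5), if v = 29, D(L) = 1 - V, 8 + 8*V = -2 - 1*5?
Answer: 2111/8 ≈ 263.88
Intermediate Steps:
V = -15/8 (V = -1 + (-2 - 1*5)/8 = -1 + (-2 - 5)/8 = -1 + (⅛)*(-7) = -1 - 7/8 = -15/8 ≈ -1.8750)
D(L) = 23/8 (D(L) = 1 - 1*(-15/8) = 1 + 15/8 = 23/8)
v*(4 - 1)² + D(-5) = 29*(4 - 1)² + 23/8 = 29*3² + 23/8 = 29*9 + 23/8 = 261 + 23/8 = 2111/8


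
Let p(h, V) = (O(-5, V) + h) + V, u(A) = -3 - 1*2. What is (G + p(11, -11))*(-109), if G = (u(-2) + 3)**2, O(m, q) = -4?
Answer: 0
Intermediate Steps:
u(A) = -5 (u(A) = -3 - 2 = -5)
G = 4 (G = (-5 + 3)**2 = (-2)**2 = 4)
p(h, V) = -4 + V + h (p(h, V) = (-4 + h) + V = -4 + V + h)
(G + p(11, -11))*(-109) = (4 + (-4 - 11 + 11))*(-109) = (4 - 4)*(-109) = 0*(-109) = 0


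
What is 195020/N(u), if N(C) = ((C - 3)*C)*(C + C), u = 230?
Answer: 9751/1200830 ≈ 0.0081202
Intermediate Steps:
N(C) = 2*C²*(-3 + C) (N(C) = ((-3 + C)*C)*(2*C) = (C*(-3 + C))*(2*C) = 2*C²*(-3 + C))
195020/N(u) = 195020/((2*230²*(-3 + 230))) = 195020/((2*52900*227)) = 195020/24016600 = 195020*(1/24016600) = 9751/1200830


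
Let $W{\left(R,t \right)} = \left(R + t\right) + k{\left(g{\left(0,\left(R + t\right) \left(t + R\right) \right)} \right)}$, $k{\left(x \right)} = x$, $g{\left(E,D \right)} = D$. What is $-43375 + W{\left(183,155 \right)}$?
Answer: $71207$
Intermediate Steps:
$W{\left(R,t \right)} = R + t + \left(R + t\right)^{2}$ ($W{\left(R,t \right)} = \left(R + t\right) + \left(R + t\right) \left(t + R\right) = \left(R + t\right) + \left(R + t\right) \left(R + t\right) = \left(R + t\right) + \left(R + t\right)^{2} = R + t + \left(R + t\right)^{2}$)
$-43375 + W{\left(183,155 \right)} = -43375 + \left(183 + 155 + 183^{2} + 155^{2} + 2 \cdot 183 \cdot 155\right) = -43375 + \left(183 + 155 + 33489 + 24025 + 56730\right) = -43375 + 114582 = 71207$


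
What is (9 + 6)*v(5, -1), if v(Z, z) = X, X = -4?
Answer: -60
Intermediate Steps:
v(Z, z) = -4
(9 + 6)*v(5, -1) = (9 + 6)*(-4) = 15*(-4) = -60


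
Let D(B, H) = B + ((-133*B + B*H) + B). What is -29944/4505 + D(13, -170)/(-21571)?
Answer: -11854603/1833535 ≈ -6.4654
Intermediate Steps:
D(B, H) = -131*B + B*H (D(B, H) = B + (-132*B + B*H) = -131*B + B*H)
-29944/4505 + D(13, -170)/(-21571) = -29944/4505 + (13*(-131 - 170))/(-21571) = -29944*1/4505 + (13*(-301))*(-1/21571) = -29944/4505 - 3913*(-1/21571) = -29944/4505 + 3913/21571 = -11854603/1833535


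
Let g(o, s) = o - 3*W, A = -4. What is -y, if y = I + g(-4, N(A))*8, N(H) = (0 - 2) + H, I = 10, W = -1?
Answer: -2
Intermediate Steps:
N(H) = -2 + H
g(o, s) = 3 + o (g(o, s) = o - 3*(-1) = o + 3 = 3 + o)
y = 2 (y = 10 + (3 - 4)*8 = 10 - 1*8 = 10 - 8 = 2)
-y = -1*2 = -2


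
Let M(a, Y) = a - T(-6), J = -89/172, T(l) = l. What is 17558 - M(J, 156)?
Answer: 3019033/172 ≈ 17553.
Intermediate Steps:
J = -89/172 (J = -89*1/172 = -89/172 ≈ -0.51744)
M(a, Y) = 6 + a (M(a, Y) = a - 1*(-6) = a + 6 = 6 + a)
17558 - M(J, 156) = 17558 - (6 - 89/172) = 17558 - 1*943/172 = 17558 - 943/172 = 3019033/172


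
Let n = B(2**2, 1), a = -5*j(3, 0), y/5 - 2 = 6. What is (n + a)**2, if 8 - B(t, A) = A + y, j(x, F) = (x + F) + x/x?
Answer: 2809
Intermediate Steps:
y = 40 (y = 10 + 5*6 = 10 + 30 = 40)
j(x, F) = 1 + F + x (j(x, F) = (F + x) + 1 = 1 + F + x)
B(t, A) = -32 - A (B(t, A) = 8 - (A + 40) = 8 - (40 + A) = 8 + (-40 - A) = -32 - A)
a = -20 (a = -5*(1 + 0 + 3) = -5*4 = -20)
n = -33 (n = -32 - 1*1 = -32 - 1 = -33)
(n + a)**2 = (-33 - 20)**2 = (-53)**2 = 2809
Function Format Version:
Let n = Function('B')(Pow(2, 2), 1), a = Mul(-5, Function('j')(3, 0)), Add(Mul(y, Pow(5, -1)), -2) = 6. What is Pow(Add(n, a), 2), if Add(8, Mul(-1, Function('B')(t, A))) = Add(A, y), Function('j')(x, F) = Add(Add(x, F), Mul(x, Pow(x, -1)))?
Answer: 2809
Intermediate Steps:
y = 40 (y = Add(10, Mul(5, 6)) = Add(10, 30) = 40)
Function('j')(x, F) = Add(1, F, x) (Function('j')(x, F) = Add(Add(F, x), 1) = Add(1, F, x))
Function('B')(t, A) = Add(-32, Mul(-1, A)) (Function('B')(t, A) = Add(8, Mul(-1, Add(A, 40))) = Add(8, Mul(-1, Add(40, A))) = Add(8, Add(-40, Mul(-1, A))) = Add(-32, Mul(-1, A)))
a = -20 (a = Mul(-5, Add(1, 0, 3)) = Mul(-5, 4) = -20)
n = -33 (n = Add(-32, Mul(-1, 1)) = Add(-32, -1) = -33)
Pow(Add(n, a), 2) = Pow(Add(-33, -20), 2) = Pow(-53, 2) = 2809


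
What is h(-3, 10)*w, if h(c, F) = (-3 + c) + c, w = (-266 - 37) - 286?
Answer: 5301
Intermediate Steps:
w = -589 (w = -303 - 286 = -589)
h(c, F) = -3 + 2*c
h(-3, 10)*w = (-3 + 2*(-3))*(-589) = (-3 - 6)*(-589) = -9*(-589) = 5301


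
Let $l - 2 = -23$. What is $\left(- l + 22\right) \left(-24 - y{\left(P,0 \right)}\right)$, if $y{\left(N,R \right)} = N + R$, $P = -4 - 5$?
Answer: $-645$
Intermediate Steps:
$P = -9$ ($P = -4 - 5 = -9$)
$l = -21$ ($l = 2 - 23 = -21$)
$\left(- l + 22\right) \left(-24 - y{\left(P,0 \right)}\right) = \left(\left(-1\right) \left(-21\right) + 22\right) \left(-24 - \left(-9 + 0\right)\right) = \left(21 + 22\right) \left(-24 - -9\right) = 43 \left(-24 + 9\right) = 43 \left(-15\right) = -645$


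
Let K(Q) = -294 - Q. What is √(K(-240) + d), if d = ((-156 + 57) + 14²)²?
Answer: √9355 ≈ 96.721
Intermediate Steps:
d = 9409 (d = (-99 + 196)² = 97² = 9409)
√(K(-240) + d) = √((-294 - 1*(-240)) + 9409) = √((-294 + 240) + 9409) = √(-54 + 9409) = √9355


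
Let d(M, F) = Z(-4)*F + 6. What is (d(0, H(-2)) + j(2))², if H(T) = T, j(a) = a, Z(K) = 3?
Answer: 4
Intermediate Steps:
d(M, F) = 6 + 3*F (d(M, F) = 3*F + 6 = 6 + 3*F)
(d(0, H(-2)) + j(2))² = ((6 + 3*(-2)) + 2)² = ((6 - 6) + 2)² = (0 + 2)² = 2² = 4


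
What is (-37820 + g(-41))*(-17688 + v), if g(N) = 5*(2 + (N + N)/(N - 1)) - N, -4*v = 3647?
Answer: 14748560164/21 ≈ 7.0231e+8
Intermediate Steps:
v = -3647/4 (v = -¼*3647 = -3647/4 ≈ -911.75)
g(N) = 10 - N + 10*N/(-1 + N) (g(N) = 5*(2 + (2*N)/(-1 + N)) - N = 5*(2 + 2*N/(-1 + N)) - N = (10 + 10*N/(-1 + N)) - N = 10 - N + 10*N/(-1 + N))
(-37820 + g(-41))*(-17688 + v) = (-37820 + (-10 - 1*(-41)² + 21*(-41))/(-1 - 41))*(-17688 - 3647/4) = (-37820 + (-10 - 1*1681 - 861)/(-42))*(-74399/4) = (-37820 - (-10 - 1681 - 861)/42)*(-74399/4) = (-37820 - 1/42*(-2552))*(-74399/4) = (-37820 + 1276/21)*(-74399/4) = -792944/21*(-74399/4) = 14748560164/21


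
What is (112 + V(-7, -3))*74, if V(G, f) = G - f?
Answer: 7992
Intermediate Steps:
(112 + V(-7, -3))*74 = (112 + (-7 - 1*(-3)))*74 = (112 + (-7 + 3))*74 = (112 - 4)*74 = 108*74 = 7992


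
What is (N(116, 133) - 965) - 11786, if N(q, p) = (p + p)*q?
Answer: 18105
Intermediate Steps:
N(q, p) = 2*p*q (N(q, p) = (2*p)*q = 2*p*q)
(N(116, 133) - 965) - 11786 = (2*133*116 - 965) - 11786 = (30856 - 965) - 11786 = 29891 - 11786 = 18105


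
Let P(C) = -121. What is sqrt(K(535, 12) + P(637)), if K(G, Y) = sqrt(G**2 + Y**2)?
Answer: sqrt(-121 + sqrt(286369)) ≈ 20.350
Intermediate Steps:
sqrt(K(535, 12) + P(637)) = sqrt(sqrt(535**2 + 12**2) - 121) = sqrt(sqrt(286225 + 144) - 121) = sqrt(sqrt(286369) - 121) = sqrt(-121 + sqrt(286369))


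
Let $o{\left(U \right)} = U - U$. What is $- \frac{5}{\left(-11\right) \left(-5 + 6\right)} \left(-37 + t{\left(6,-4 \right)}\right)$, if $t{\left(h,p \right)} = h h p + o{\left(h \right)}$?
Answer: $- \frac{905}{11} \approx -82.273$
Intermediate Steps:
$o{\left(U \right)} = 0$
$t{\left(h,p \right)} = p h^{2}$ ($t{\left(h,p \right)} = h h p + 0 = h^{2} p + 0 = p h^{2} + 0 = p h^{2}$)
$- \frac{5}{\left(-11\right) \left(-5 + 6\right)} \left(-37 + t{\left(6,-4 \right)}\right) = - \frac{5}{\left(-11\right) \left(-5 + 6\right)} \left(-37 - 4 \cdot 6^{2}\right) = - \frac{5}{\left(-11\right) 1} \left(-37 - 144\right) = - \frac{5}{-11} \left(-37 - 144\right) = \left(-5\right) \left(- \frac{1}{11}\right) \left(-181\right) = \frac{5}{11} \left(-181\right) = - \frac{905}{11}$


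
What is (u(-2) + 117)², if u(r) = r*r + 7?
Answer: 16384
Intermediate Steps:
u(r) = 7 + r² (u(r) = r² + 7 = 7 + r²)
(u(-2) + 117)² = ((7 + (-2)²) + 117)² = ((7 + 4) + 117)² = (11 + 117)² = 128² = 16384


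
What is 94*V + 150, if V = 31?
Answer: 3064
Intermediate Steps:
94*V + 150 = 94*31 + 150 = 2914 + 150 = 3064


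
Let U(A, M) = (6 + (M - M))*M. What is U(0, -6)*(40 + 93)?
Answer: -4788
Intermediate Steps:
U(A, M) = 6*M (U(A, M) = (6 + 0)*M = 6*M)
U(0, -6)*(40 + 93) = (6*(-6))*(40 + 93) = -36*133 = -4788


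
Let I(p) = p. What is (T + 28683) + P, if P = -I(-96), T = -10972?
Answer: 17807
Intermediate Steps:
P = 96 (P = -1*(-96) = 96)
(T + 28683) + P = (-10972 + 28683) + 96 = 17711 + 96 = 17807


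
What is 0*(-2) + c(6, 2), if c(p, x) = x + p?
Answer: 8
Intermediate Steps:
c(p, x) = p + x
0*(-2) + c(6, 2) = 0*(-2) + (6 + 2) = 0 + 8 = 8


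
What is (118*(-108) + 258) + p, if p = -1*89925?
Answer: -102411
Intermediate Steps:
p = -89925
(118*(-108) + 258) + p = (118*(-108) + 258) - 89925 = (-12744 + 258) - 89925 = -12486 - 89925 = -102411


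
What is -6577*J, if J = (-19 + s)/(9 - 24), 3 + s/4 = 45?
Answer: 979973/15 ≈ 65332.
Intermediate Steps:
s = 168 (s = -12 + 4*45 = -12 + 180 = 168)
J = -149/15 (J = (-19 + 168)/(9 - 24) = 149/(-15) = 149*(-1/15) = -149/15 ≈ -9.9333)
-6577*J = -6577*(-149/15) = 979973/15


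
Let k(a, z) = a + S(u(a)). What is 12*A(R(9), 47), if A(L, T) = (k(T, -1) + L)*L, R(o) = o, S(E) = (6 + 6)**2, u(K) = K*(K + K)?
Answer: 21600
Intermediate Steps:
u(K) = 2*K**2 (u(K) = K*(2*K) = 2*K**2)
S(E) = 144 (S(E) = 12**2 = 144)
k(a, z) = 144 + a (k(a, z) = a + 144 = 144 + a)
A(L, T) = L*(144 + L + T) (A(L, T) = ((144 + T) + L)*L = (144 + L + T)*L = L*(144 + L + T))
12*A(R(9), 47) = 12*(9*(144 + 9 + 47)) = 12*(9*200) = 12*1800 = 21600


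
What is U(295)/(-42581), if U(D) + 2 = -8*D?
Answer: 2362/42581 ≈ 0.055471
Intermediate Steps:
U(D) = -2 - 8*D
U(295)/(-42581) = (-2 - 8*295)/(-42581) = (-2 - 2360)*(-1/42581) = -2362*(-1/42581) = 2362/42581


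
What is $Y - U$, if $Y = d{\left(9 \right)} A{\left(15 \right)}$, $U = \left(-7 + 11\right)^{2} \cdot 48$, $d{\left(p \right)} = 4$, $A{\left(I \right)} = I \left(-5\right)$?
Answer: $-1068$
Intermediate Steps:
$A{\left(I \right)} = - 5 I$
$U = 768$ ($U = 4^{2} \cdot 48 = 16 \cdot 48 = 768$)
$Y = -300$ ($Y = 4 \left(\left(-5\right) 15\right) = 4 \left(-75\right) = -300$)
$Y - U = -300 - 768 = -1068$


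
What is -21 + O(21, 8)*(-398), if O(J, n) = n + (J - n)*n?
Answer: -44597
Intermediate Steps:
O(J, n) = n + n*(J - n)
-21 + O(21, 8)*(-398) = -21 + (8*(1 + 21 - 1*8))*(-398) = -21 + (8*(1 + 21 - 8))*(-398) = -21 + (8*14)*(-398) = -21 + 112*(-398) = -21 - 44576 = -44597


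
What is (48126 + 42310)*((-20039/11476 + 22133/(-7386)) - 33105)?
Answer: -31725392802799489/10595217 ≈ -2.9943e+9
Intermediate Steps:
(48126 + 42310)*((-20039/11476 + 22133/(-7386)) - 33105) = 90436*((-20039*1/11476 + 22133*(-1/7386)) - 33105) = 90436*((-20039/11476 - 22133/7386) - 33105) = 90436*(-201003181/42380868 - 33105) = 90436*(-1403219638321/42380868) = -31725392802799489/10595217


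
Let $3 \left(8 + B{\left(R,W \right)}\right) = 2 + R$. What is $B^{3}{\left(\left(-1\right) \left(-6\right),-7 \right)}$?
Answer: $- \frac{4096}{27} \approx -151.7$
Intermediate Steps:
$B{\left(R,W \right)} = - \frac{22}{3} + \frac{R}{3}$ ($B{\left(R,W \right)} = -8 + \frac{2 + R}{3} = -8 + \left(\frac{2}{3} + \frac{R}{3}\right) = - \frac{22}{3} + \frac{R}{3}$)
$B^{3}{\left(\left(-1\right) \left(-6\right),-7 \right)} = \left(- \frac{22}{3} + \frac{\left(-1\right) \left(-6\right)}{3}\right)^{3} = \left(- \frac{22}{3} + \frac{1}{3} \cdot 6\right)^{3} = \left(- \frac{22}{3} + 2\right)^{3} = \left(- \frac{16}{3}\right)^{3} = - \frac{4096}{27}$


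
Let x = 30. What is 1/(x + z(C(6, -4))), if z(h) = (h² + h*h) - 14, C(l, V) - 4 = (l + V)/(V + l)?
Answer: 1/66 ≈ 0.015152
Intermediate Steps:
C(l, V) = 5 (C(l, V) = 4 + (l + V)/(V + l) = 4 + (V + l)/(V + l) = 4 + 1 = 5)
z(h) = -14 + 2*h² (z(h) = (h² + h²) - 14 = 2*h² - 14 = -14 + 2*h²)
1/(x + z(C(6, -4))) = 1/(30 + (-14 + 2*5²)) = 1/(30 + (-14 + 2*25)) = 1/(30 + (-14 + 50)) = 1/(30 + 36) = 1/66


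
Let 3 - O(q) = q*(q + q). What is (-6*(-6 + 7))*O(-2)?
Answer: 30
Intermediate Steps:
O(q) = 3 - 2*q**2 (O(q) = 3 - q*(q + q) = 3 - q*2*q = 3 - 2*q**2)
(-6*(-6 + 7))*O(-2) = (-6*(-6 + 7))*(3 - 2*(-2)**2) = (-6*1)*(3 - 2*4) = -6*(3 - 8) = -6*(-5) = 30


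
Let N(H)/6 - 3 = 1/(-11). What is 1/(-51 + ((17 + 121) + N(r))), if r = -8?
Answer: 11/1149 ≈ 0.0095735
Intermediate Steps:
N(H) = 192/11 (N(H) = 18 + 6/(-11) = 18 + 6*(-1/11) = 18 - 6/11 = 192/11)
1/(-51 + ((17 + 121) + N(r))) = 1/(-51 + ((17 + 121) + 192/11)) = 1/(-51 + (138 + 192/11)) = 1/(-51 + 1710/11) = 1/(1149/11) = 11/1149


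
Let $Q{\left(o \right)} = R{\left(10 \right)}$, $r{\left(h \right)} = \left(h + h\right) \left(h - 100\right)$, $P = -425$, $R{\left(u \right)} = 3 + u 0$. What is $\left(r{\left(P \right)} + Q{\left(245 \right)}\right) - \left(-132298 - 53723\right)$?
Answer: $632274$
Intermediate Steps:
$R{\left(u \right)} = 3$ ($R{\left(u \right)} = 3 + 0 = 3$)
$r{\left(h \right)} = 2 h \left(-100 + h\right)$
$Q{\left(o \right)} = 3$
$\left(r{\left(P \right)} + Q{\left(245 \right)}\right) - \left(-132298 - 53723\right) = \left(2 \left(-425\right) \left(-100 - 425\right) + 3\right) - \left(-132298 - 53723\right) = \left(2 \left(-425\right) \left(-525\right) + 3\right) - -186021 = \left(446250 + 3\right) + 186021 = 446253 + 186021 = 632274$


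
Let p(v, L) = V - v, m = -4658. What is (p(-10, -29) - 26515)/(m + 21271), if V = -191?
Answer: -26696/16613 ≈ -1.6069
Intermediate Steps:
p(v, L) = -191 - v
(p(-10, -29) - 26515)/(m + 21271) = ((-191 - 1*(-10)) - 26515)/(-4658 + 21271) = ((-191 + 10) - 26515)/16613 = (-181 - 26515)*(1/16613) = -26696*1/16613 = -26696/16613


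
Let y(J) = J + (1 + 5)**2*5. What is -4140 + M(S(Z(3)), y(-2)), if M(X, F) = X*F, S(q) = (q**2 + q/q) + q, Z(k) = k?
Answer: -1826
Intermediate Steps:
S(q) = 1 + q + q**2 (S(q) = (q**2 + 1) + q = (1 + q**2) + q = 1 + q + q**2)
y(J) = 180 + J (y(J) = J + 6**2*5 = J + 36*5 = J + 180 = 180 + J)
M(X, F) = F*X
-4140 + M(S(Z(3)), y(-2)) = -4140 + (180 - 2)*(1 + 3 + 3**2) = -4140 + 178*(1 + 3 + 9) = -4140 + 178*13 = -4140 + 2314 = -1826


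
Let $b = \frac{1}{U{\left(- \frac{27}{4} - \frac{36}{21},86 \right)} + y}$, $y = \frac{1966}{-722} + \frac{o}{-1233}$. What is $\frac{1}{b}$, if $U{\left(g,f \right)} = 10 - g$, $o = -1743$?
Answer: $\frac{71268191}{4154388} \approx 17.155$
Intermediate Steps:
$y = - \frac{194272}{148371}$ ($y = \frac{1966}{-722} - \frac{1743}{-1233} = 1966 \left(- \frac{1}{722}\right) - - \frac{581}{411} = - \frac{983}{361} + \frac{581}{411} = - \frac{194272}{148371} \approx -1.3094$)
$b = \frac{4154388}{71268191}$ ($b = \frac{1}{\left(10 - \left(- \frac{27}{4} - \frac{36}{21}\right)\right) - \frac{194272}{148371}} = \frac{1}{\left(10 - \left(\left(-27\right) \frac{1}{4} - \frac{12}{7}\right)\right) - \frac{194272}{148371}} = \frac{1}{\left(10 - \left(- \frac{27}{4} - \frac{12}{7}\right)\right) - \frac{194272}{148371}} = \frac{1}{\left(10 - - \frac{237}{28}\right) - \frac{194272}{148371}} = \frac{1}{\left(10 + \frac{237}{28}\right) - \frac{194272}{148371}} = \frac{1}{\frac{517}{28} - \frac{194272}{148371}} = \frac{1}{\frac{71268191}{4154388}} = \frac{4154388}{71268191} \approx 0.058292$)
$\frac{1}{b} = \frac{1}{\frac{4154388}{71268191}} = \frac{71268191}{4154388}$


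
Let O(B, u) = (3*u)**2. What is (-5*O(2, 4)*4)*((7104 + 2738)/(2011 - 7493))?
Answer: 14172480/2741 ≈ 5170.5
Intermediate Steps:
O(B, u) = 9*u**2
(-5*O(2, 4)*4)*((7104 + 2738)/(2011 - 7493)) = (-45*4**2*4)*((7104 + 2738)/(2011 - 7493)) = (-45*16*4)*(9842/(-5482)) = (-5*144*4)*(9842*(-1/5482)) = -720*4*(-4921/2741) = -2880*(-4921/2741) = 14172480/2741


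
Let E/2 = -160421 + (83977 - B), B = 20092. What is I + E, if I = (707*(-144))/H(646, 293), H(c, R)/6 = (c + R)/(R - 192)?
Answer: -61002792/313 ≈ -1.9490e+5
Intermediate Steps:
H(c, R) = 6*(R + c)/(-192 + R) (H(c, R) = 6*((c + R)/(R - 192)) = 6*((R + c)/(-192 + R)) = 6*(R + c)/(-192 + R))
I = -571256/313 (I = (707*(-144))/((6*(293 + 646)/(-192 + 293))) = -101808/(6*939/101) = -101808/(6*(1/101)*939) = -101808/5634/101 = -101808*101/5634 = -571256/313 ≈ -1825.1)
E = -193072 (E = 2*(-160421 + (83977 - 1*20092)) = 2*(-160421 + (83977 - 20092)) = 2*(-160421 + 63885) = 2*(-96536) = -193072)
I + E = -571256/313 - 193072 = -61002792/313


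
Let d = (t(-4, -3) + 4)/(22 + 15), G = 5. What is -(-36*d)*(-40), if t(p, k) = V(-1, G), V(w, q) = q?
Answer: -12960/37 ≈ -350.27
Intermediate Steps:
t(p, k) = 5
d = 9/37 (d = (5 + 4)/(22 + 15) = 9/37 ≈ 0.24324)
-(-36*d)*(-40) = -(-36*9/37)*(-40) = -(-324)*(-40)/37 = -1*12960/37 = -12960/37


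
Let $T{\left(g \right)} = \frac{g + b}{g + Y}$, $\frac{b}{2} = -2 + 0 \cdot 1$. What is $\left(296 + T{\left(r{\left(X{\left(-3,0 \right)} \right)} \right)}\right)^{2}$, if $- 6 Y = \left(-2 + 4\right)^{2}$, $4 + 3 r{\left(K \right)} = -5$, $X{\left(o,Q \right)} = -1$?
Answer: $\frac{10738729}{121} \approx 88750.0$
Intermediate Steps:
$r{\left(K \right)} = -3$ ($r{\left(K \right)} = - \frac{4}{3} + \frac{1}{3} \left(-5\right) = - \frac{4}{3} - \frac{5}{3} = -3$)
$Y = - \frac{2}{3}$ ($Y = - \frac{\left(-2 + 4\right)^{2}}{6} = - \frac{2^{2}}{6} = \left(- \frac{1}{6}\right) 4 = - \frac{2}{3} \approx -0.66667$)
$b = -4$ ($b = 2 \left(-2 + 0 \cdot 1\right) = 2 \left(-2 + 0\right) = 2 \left(-2\right) = -4$)
$T{\left(g \right)} = \frac{-4 + g}{- \frac{2}{3} + g}$ ($T{\left(g \right)} = \frac{g - 4}{g - \frac{2}{3}} = \frac{-4 + g}{- \frac{2}{3} + g}$)
$\left(296 + T{\left(r{\left(X{\left(-3,0 \right)} \right)} \right)}\right)^{2} = \left(296 + \frac{3 \left(-4 - 3\right)}{-2 + 3 \left(-3\right)}\right)^{2} = \left(296 + 3 \frac{1}{-2 - 9} \left(-7\right)\right)^{2} = \left(296 + 3 \frac{1}{-11} \left(-7\right)\right)^{2} = \left(296 + 3 \left(- \frac{1}{11}\right) \left(-7\right)\right)^{2} = \left(296 + \frac{21}{11}\right)^{2} = \left(\frac{3277}{11}\right)^{2} = \frac{10738729}{121}$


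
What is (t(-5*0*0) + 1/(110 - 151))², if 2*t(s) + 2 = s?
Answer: 1764/1681 ≈ 1.0494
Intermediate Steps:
t(s) = -1 + s/2
(t(-5*0*0) + 1/(110 - 151))² = ((-1 + (-5*0*0)/2) + 1/(110 - 151))² = ((-1 + (0*0)/2) + 1/(-41))² = ((-1 + (½)*0) - 1/41)² = ((-1 + 0) - 1/41)² = (-1 - 1/41)² = (-42/41)² = 1764/1681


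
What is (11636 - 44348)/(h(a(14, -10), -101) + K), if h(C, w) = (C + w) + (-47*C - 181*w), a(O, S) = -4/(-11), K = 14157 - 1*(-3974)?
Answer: -119944/133079 ≈ -0.90130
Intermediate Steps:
K = 18131 (K = 14157 + 3974 = 18131)
a(O, S) = 4/11 (a(O, S) = -4*(-1/11) = 4/11)
h(C, w) = -180*w - 46*C (h(C, w) = (C + w) + (-181*w - 47*C) = -180*w - 46*C)
(11636 - 44348)/(h(a(14, -10), -101) + K) = (11636 - 44348)/((-180*(-101) - 46*4/11) + 18131) = -32712/((18180 - 184/11) + 18131) = -32712/(199796/11 + 18131) = -32712/399237/11 = -32712*11/399237 = -119944/133079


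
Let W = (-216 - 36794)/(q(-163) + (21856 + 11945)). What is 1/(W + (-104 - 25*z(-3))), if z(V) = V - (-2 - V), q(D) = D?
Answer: -16819/85781 ≈ -0.19607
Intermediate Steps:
z(V) = 2 + 2*V (z(V) = V + (2 + V) = 2 + 2*V)
W = -18505/16819 (W = (-216 - 36794)/(-163 + (21856 + 11945)) = -37010/(-163 + 33801) = -37010/33638 = -37010*1/33638 = -18505/16819 ≈ -1.1002)
1/(W + (-104 - 25*z(-3))) = 1/(-18505/16819 + (-104 - 25*(2 + 2*(-3)))) = 1/(-18505/16819 + (-104 - 25*(2 - 6))) = 1/(-18505/16819 + (-104 - 25*(-4))) = 1/(-18505/16819 + (-104 + 100)) = 1/(-18505/16819 - 4) = 1/(-85781/16819) = -16819/85781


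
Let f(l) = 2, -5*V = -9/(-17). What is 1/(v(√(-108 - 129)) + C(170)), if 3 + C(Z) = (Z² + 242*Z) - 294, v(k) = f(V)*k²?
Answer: 1/69269 ≈ 1.4436e-5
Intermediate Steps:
V = -9/85 (V = -(-9)/(5*(-17)) = -(-9)*(-1)/(5*17) = -⅕*9/17 = -9/85 ≈ -0.10588)
v(k) = 2*k²
C(Z) = -297 + Z² + 242*Z (C(Z) = -3 + ((Z² + 242*Z) - 294) = -3 + (-294 + Z² + 242*Z) = -297 + Z² + 242*Z)
1/(v(√(-108 - 129)) + C(170)) = 1/(2*(√(-108 - 129))² + (-297 + 170² + 242*170)) = 1/(2*(√(-237))² + (-297 + 28900 + 41140)) = 1/(2*(I*√237)² + 69743) = 1/(2*(-237) + 69743) = 1/(-474 + 69743) = 1/69269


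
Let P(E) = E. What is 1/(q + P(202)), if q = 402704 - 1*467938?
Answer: -1/65032 ≈ -1.5377e-5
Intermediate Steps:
q = -65234 (q = 402704 - 467938 = -65234)
1/(q + P(202)) = 1/(-65234 + 202) = 1/(-65032) = -1/65032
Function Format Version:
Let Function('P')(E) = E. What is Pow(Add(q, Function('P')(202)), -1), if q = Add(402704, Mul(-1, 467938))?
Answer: Rational(-1, 65032) ≈ -1.5377e-5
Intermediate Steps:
q = -65234 (q = Add(402704, -467938) = -65234)
Pow(Add(q, Function('P')(202)), -1) = Pow(Add(-65234, 202), -1) = Pow(-65032, -1) = Rational(-1, 65032)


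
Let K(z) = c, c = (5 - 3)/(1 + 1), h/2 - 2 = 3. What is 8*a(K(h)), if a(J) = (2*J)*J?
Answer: 16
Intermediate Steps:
h = 10 (h = 4 + 2*3 = 4 + 6 = 10)
c = 1 (c = 2/2 = 2*(½) = 1)
K(z) = 1
a(J) = 2*J²
8*a(K(h)) = 8*(2*1²) = 8*(2*1) = 8*2 = 16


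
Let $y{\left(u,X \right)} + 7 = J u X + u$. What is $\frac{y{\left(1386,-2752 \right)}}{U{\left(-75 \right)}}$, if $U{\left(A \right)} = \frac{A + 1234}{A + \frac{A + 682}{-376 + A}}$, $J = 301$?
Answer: $\frac{39531189582976}{522709} \approx 7.5628 \cdot 10^{7}$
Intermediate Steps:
$y{\left(u,X \right)} = -7 + u + 301 X u$ ($y{\left(u,X \right)} = -7 + \left(301 u X + u\right) = -7 + \left(301 X u + u\right) = -7 + \left(u + 301 X u\right) = -7 + u + 301 X u$)
$U{\left(A \right)} = \frac{1234 + A}{A + \frac{682 + A}{-376 + A}}$
$\frac{y{\left(1386,-2752 \right)}}{U{\left(-75 \right)}} = \frac{-7 + 1386 + 301 \left(-2752\right) 1386}{\frac{1}{682 + \left(-75\right)^{2} - -28125} \left(-463984 + \left(-75\right)^{2} + 858 \left(-75\right)\right)} = \frac{-7 + 1386 - 1148095872}{\frac{1}{682 + 5625 + 28125} \left(-463984 + 5625 - 64350\right)} = - \frac{1148094493}{\frac{1}{34432} \left(-522709\right)} = - \frac{1148094493}{- \frac{522709}{34432}} = \left(-1148094493\right) \left(- \frac{34432}{522709}\right) = \frac{39531189582976}{522709}$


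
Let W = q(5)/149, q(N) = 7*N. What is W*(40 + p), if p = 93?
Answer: 4655/149 ≈ 31.242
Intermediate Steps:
W = 35/149 (W = (7*5)/149 = 35*(1/149) = 35/149 ≈ 0.23490)
W*(40 + p) = 35*(40 + 93)/149 = (35/149)*133 = 4655/149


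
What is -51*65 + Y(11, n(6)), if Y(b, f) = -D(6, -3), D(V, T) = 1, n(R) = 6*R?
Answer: -3316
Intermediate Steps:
Y(b, f) = -1 (Y(b, f) = -1*1 = -1)
-51*65 + Y(11, n(6)) = -51*65 - 1 = -3315 - 1 = -3316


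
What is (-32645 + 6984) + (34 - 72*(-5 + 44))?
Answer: -28435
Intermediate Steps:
(-32645 + 6984) + (34 - 72*(-5 + 44)) = -25661 + (34 - 72*39) = -25661 + (34 - 2808) = -25661 - 2774 = -28435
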